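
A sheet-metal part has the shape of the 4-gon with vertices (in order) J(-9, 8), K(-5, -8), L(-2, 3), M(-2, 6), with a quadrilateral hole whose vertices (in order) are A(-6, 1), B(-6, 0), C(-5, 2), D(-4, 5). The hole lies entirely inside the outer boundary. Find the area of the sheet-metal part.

55

Outer boundary:
Σ = (112) + (-31) + (-6) + (38) = 113
Area = |Σ|/2 = 56.5.
Hole:
Apply the shoelace formula: 2A = Σ (x_i·y_{i+1} − x_{i+1}·y_i), indices taken mod 4.
Σ = (6) + (-12) + (-17) + (26) = 3
Area = |Σ|/2 = 1.5.
Net area = 56.5 − 1.5 = 55.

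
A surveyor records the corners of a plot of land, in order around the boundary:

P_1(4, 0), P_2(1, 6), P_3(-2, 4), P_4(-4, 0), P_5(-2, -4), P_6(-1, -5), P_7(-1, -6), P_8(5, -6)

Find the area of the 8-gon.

Apply the shoelace formula: 2A = Σ (x_i·y_{i+1} − x_{i+1}·y_i), indices taken mod 8.
Cross-terms: 24, 16, 16, 16, 6, 1, 36, 24  ⇒  Σ = 139
Area = |Σ|/2 = 69.5.

69.5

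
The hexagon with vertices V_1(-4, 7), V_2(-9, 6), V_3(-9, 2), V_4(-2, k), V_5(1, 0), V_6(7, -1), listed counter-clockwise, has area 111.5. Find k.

Write out the shoelace sum; only the two edges meeting at V_4 involve k:
2·Area = [((-9)·k − (-2)·2) + ((-2)·0 − 1·k)] + 119
       = -10·k + 123 = 223
⇒ k = -10.

-10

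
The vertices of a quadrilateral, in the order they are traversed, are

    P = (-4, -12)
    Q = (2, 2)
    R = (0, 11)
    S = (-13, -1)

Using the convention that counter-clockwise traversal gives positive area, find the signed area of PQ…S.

166.5

Apply the surveyor's formula: 2A = Σ (x_i·y_{i+1} − x_{i+1}·y_i), indices taken mod 4.
Σ = (16) + (22) + (143) + (152) = 333
Signed area = Σ/2 = 166.5 (positive ⇒ counter-clockwise traversal).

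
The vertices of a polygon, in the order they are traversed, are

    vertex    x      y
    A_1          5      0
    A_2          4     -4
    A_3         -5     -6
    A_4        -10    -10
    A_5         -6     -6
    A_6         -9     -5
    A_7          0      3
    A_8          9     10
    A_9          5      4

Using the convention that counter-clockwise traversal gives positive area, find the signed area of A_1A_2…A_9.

Apply the surveyor's formula: 2A = Σ (x_i·y_{i+1} − x_{i+1}·y_i), indices taken mod 9.
A_1→A_2: (5)(-4) − (4)(0) = -20
A_2→A_3: (4)(-6) − (-5)(-4) = -44
A_3→A_4: (-5)(-10) − (-10)(-6) = -10
A_4→A_5: (-10)(-6) − (-6)(-10) = 0
A_5→A_6: (-6)(-5) − (-9)(-6) = -24
A_6→A_7: (-9)(3) − (0)(-5) = -27
A_7→A_8: (0)(10) − (9)(3) = -27
A_8→A_9: (9)(4) − (5)(10) = -14
A_9→A_1: (5)(0) − (5)(4) = -20
Σ = -186
Signed area = Σ/2 = -93 (negative ⇒ clockwise traversal).

-93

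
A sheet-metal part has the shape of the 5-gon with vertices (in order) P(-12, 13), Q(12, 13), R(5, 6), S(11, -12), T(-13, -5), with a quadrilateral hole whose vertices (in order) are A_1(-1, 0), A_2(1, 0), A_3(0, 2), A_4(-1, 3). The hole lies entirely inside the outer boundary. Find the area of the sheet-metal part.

Outer boundary:
Apply Gauss's area formula: 2A = Σ (x_i·y_{i+1} − x_{i+1}·y_i), indices taken mod 5.
P→Q: (-12)(13) − (12)(13) = -312
Q→R: (12)(6) − (5)(13) = 7
R→S: (5)(-12) − (11)(6) = -126
S→T: (11)(-5) − (-13)(-12) = -211
T→P: (-13)(13) − (-12)(-5) = -229
Σ = -871
Area = |Σ|/2 = 435.5.
Hole:
Apply the shoelace (surveyor's) formula: 2A = Σ (x_i·y_{i+1} − x_{i+1}·y_i), indices taken mod 4.
A_1→A_2: (-1)(0) − (1)(0) = 0
A_2→A_3: (1)(2) − (0)(0) = 2
A_3→A_4: (0)(3) − (-1)(2) = 2
A_4→A_1: (-1)(0) − (-1)(3) = 3
Σ = 7
Area = |Σ|/2 = 3.5.
Net area = 435.5 − 3.5 = 432.

432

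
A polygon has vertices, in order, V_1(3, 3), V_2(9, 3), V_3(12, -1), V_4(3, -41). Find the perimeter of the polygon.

96

|V_1V_2| = √((6)² + (0)²) = √36 = 6
|V_2V_3| = √((3)² + (-4)²) = √25 = 5
|V_3V_4| = √((-9)² + (-40)²) = √1681 = 41
|V_4V_1| = √((0)² + (44)²) = √1936 = 44
Perimeter = 6 + 5 + 41 + 44 = 96.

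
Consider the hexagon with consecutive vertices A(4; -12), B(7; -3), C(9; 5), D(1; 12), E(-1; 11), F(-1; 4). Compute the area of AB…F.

Apply the surveyor's formula: 2A = Σ (x_i·y_{i+1} − x_{i+1}·y_i), indices taken mod 6.
Σ = (72) + (62) + (103) + (23) + (7) + (-4) = 263
Area = |Σ|/2 = 131.5.

131.5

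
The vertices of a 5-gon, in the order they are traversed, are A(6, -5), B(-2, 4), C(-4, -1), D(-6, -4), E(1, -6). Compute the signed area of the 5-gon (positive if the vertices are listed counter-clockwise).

Apply Gauss's area formula: 2A = Σ (x_i·y_{i+1} − x_{i+1}·y_i), indices taken mod 5.
A→B: (6)(4) − (-2)(-5) = 14
B→C: (-2)(-1) − (-4)(4) = 18
C→D: (-4)(-4) − (-6)(-1) = 10
D→E: (-6)(-6) − (1)(-4) = 40
E→A: (1)(-5) − (6)(-6) = 31
Σ = 113
Signed area = Σ/2 = 56.5 (positive ⇒ counter-clockwise traversal).

56.5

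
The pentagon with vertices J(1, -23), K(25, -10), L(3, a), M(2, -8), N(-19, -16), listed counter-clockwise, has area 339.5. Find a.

The doubled signed area Σ (x_i y_{i+1} − x_{i+1} y_i) is linear in a.
With a=0 it equals 840; the coefficient of a is 23 (from the two edges through L).
So 23·a + 840 = 2·339.5 = 679 ⇒ a = -7.

-7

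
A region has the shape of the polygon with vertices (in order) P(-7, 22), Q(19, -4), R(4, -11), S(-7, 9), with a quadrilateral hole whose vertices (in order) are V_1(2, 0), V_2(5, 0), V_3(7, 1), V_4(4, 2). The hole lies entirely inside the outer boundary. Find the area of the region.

352

Outer boundary:
Apply the shoelace (surveyor's) formula: 2A = Σ (x_i·y_{i+1} − x_{i+1}·y_i), indices taken mod 4.
Σ = (-390) + (-193) + (-41) + (-91) = -715
Area = |Σ|/2 = 357.5.
Hole:
Σ = (0) + (5) + (10) + (-4) = 11
Area = |Σ|/2 = 5.5.
Net area = 357.5 − 5.5 = 352.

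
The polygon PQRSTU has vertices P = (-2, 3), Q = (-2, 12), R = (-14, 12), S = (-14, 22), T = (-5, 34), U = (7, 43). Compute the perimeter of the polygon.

|PQ| = √((0)² + (9)²) = √81 = 9
|QR| = √((-12)² + (0)²) = √144 = 12
|RS| = √((0)² + (10)²) = √100 = 10
|ST| = √((9)² + (12)²) = √225 = 15
|TU| = √((12)² + (9)²) = √225 = 15
|UP| = √((-9)² + (-40)²) = √1681 = 41
Perimeter = 9 + 12 + 10 + 15 + 15 + 41 = 102.

102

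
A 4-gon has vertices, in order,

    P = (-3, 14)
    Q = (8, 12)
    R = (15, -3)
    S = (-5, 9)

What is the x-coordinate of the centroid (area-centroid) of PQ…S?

Apply Gauss's area formula. First the cross-terms c_i = x_i·y_{i+1} − x_{i+1}·y_i:
  -148, -204, 120, -43  ⇒  2A = -275, A = -137.5.
Then Σ (x_i + x_{i+1})·c_i = -3888, so x̄ = -3888 / (6·(-137.5)) = 1296/275.

1296/275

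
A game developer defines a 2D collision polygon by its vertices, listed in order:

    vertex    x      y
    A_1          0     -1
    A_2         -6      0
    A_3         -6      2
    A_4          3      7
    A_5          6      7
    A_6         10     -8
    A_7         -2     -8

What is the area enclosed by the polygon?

149.5

Apply the surveyor's formula: 2A = Σ (x_i·y_{i+1} − x_{i+1}·y_i), indices taken mod 7.
A_1→A_2: (0)(0) − (-6)(-1) = -6
A_2→A_3: (-6)(2) − (-6)(0) = -12
A_3→A_4: (-6)(7) − (3)(2) = -48
A_4→A_5: (3)(7) − (6)(7) = -21
A_5→A_6: (6)(-8) − (10)(7) = -118
A_6→A_7: (10)(-8) − (-2)(-8) = -96
A_7→A_1: (-2)(-1) − (0)(-8) = 2
Σ = -299
Area = |Σ|/2 = 149.5.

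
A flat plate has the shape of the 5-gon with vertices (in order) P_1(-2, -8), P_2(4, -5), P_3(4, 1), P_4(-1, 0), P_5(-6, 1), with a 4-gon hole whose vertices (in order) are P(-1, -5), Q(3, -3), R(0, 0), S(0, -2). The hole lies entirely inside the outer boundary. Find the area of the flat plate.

50

Outer boundary:
Apply the shoelace formula: 2A = Σ (x_i·y_{i+1} − x_{i+1}·y_i), indices taken mod 5.
P_1→P_2: (-2)(-5) − (4)(-8) = 42
P_2→P_3: (4)(1) − (4)(-5) = 24
P_3→P_4: (4)(0) − (-1)(1) = 1
P_4→P_5: (-1)(1) − (-6)(0) = -1
P_5→P_1: (-6)(-8) − (-2)(1) = 50
Σ = 116
Area = |Σ|/2 = 58.
Hole:
Σ = (18) + (0) + (0) + (-2) = 16
Area = |Σ|/2 = 8.
Net area = 58 − 8 = 50.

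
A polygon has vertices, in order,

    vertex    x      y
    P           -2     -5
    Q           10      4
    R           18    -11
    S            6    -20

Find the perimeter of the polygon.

64

|PQ| = √((12)² + (9)²) = √225 = 15
|QR| = √((8)² + (-15)²) = √289 = 17
|RS| = √((-12)² + (-9)²) = √225 = 15
|SP| = √((-8)² + (15)²) = √289 = 17
Perimeter = 15 + 17 + 15 + 17 = 64.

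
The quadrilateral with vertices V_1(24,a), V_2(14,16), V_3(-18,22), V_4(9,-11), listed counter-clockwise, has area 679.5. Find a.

-23

The doubled signed area Σ (x_i y_{i+1} − x_{i+1} y_i) is linear in a.
With a=0 it equals 1244; the coefficient of a is -5 (from the two edges through V_1).
So -5·a + 1244 = 2·679.5 = 1359 ⇒ a = -23.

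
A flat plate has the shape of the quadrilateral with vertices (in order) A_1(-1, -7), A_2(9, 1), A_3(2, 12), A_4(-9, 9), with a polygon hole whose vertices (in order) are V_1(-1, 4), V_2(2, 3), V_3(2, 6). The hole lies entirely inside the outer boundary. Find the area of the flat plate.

178.5

Outer boundary:
Apply the shoelace (surveyor's) formula: 2A = Σ (x_i·y_{i+1} − x_{i+1}·y_i), indices taken mod 4.
A_1→A_2: (-1)(1) − (9)(-7) = 62
A_2→A_3: (9)(12) − (2)(1) = 106
A_3→A_4: (2)(9) − (-9)(12) = 126
A_4→A_1: (-9)(-7) − (-1)(9) = 72
Σ = 366
Area = |Σ|/2 = 183.
Hole:
Cross-terms: -11, 6, 14  ⇒  Σ = 9
Area = |Σ|/2 = 4.5.
Net area = 183 − 4.5 = 178.5.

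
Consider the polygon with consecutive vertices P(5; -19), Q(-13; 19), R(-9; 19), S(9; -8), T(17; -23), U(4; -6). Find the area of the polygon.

Σ = (-152) + (-76) + (-99) + (-71) + (-10) + (-46) = -454
Area = |Σ|/2 = 227.

227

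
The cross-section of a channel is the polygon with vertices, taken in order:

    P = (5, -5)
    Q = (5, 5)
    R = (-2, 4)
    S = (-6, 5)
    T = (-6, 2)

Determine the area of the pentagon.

66

Apply Gauss's area formula: 2A = Σ (x_i·y_{i+1} − x_{i+1}·y_i), indices taken mod 5.
Σ = (50) + (30) + (14) + (18) + (20) = 132
Area = |Σ|/2 = 66.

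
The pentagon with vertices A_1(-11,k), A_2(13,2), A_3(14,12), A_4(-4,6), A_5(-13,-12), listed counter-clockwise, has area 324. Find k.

-16

The doubled signed area Σ (x_i y_{i+1} − x_{i+1} y_i) is linear in k.
With k=0 it equals 232; the coefficient of k is -26 (from the two edges through A_1).
So -26·k + 232 = 2·324 = 648 ⇒ k = -16.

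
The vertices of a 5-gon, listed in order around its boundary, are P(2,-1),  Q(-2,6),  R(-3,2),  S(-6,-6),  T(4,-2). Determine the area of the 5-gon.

P→Q: (2)(6) − (-2)(-1) = 10
Q→R: (-2)(2) − (-3)(6) = 14
R→S: (-3)(-6) − (-6)(2) = 30
S→T: (-6)(-2) − (4)(-6) = 36
T→P: (4)(-1) − (2)(-2) = 0
Σ = 90
Area = |Σ|/2 = 45.

45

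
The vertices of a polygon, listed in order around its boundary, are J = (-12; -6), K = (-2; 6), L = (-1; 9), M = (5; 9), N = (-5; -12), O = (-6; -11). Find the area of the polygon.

Apply the shoelace formula: 2A = Σ (x_i·y_{i+1} − x_{i+1}·y_i), indices taken mod 6.
J→K: (-12)(6) − (-2)(-6) = -84
K→L: (-2)(9) − (-1)(6) = -12
L→M: (-1)(9) − (5)(9) = -54
M→N: (5)(-12) − (-5)(9) = -15
N→O: (-5)(-11) − (-6)(-12) = -17
O→J: (-6)(-6) − (-12)(-11) = -96
Σ = -278
Area = |Σ|/2 = 139.

139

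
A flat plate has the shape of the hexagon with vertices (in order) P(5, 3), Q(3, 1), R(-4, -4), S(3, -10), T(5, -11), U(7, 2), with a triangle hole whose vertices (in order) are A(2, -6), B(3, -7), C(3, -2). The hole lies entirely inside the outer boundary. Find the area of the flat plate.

75

Outer boundary:
P→Q: (5)(1) − (3)(3) = -4
Q→R: (3)(-4) − (-4)(1) = -8
R→S: (-4)(-10) − (3)(-4) = 52
S→T: (3)(-11) − (5)(-10) = 17
T→U: (5)(2) − (7)(-11) = 87
U→P: (7)(3) − (5)(2) = 11
Σ = 155
Area = |Σ|/2 = 77.5.
Hole:
Apply the surveyor's formula: 2A = Σ (x_i·y_{i+1} − x_{i+1}·y_i), indices taken mod 3.
Cross-terms: 4, 15, -14  ⇒  Σ = 5
Area = |Σ|/2 = 2.5.
Net area = 77.5 − 2.5 = 75.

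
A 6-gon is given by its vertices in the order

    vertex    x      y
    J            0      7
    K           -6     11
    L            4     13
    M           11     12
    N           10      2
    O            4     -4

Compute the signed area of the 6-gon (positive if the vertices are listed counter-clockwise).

J→K: (0)(11) − (-6)(7) = 42
K→L: (-6)(13) − (4)(11) = -122
L→M: (4)(12) − (11)(13) = -95
M→N: (11)(2) − (10)(12) = -98
N→O: (10)(-4) − (4)(2) = -48
O→J: (4)(7) − (0)(-4) = 28
Σ = -293
Signed area = Σ/2 = -146.5 (negative ⇒ clockwise traversal).

-146.5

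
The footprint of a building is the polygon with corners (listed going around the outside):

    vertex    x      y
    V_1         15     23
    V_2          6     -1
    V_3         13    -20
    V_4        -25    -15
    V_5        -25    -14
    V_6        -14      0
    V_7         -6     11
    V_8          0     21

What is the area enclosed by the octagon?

885.5

Apply the shoelace formula: 2A = Σ (x_i·y_{i+1} − x_{i+1}·y_i), indices taken mod 8.
V_1→V_2: (15)(-1) − (6)(23) = -153
V_2→V_3: (6)(-20) − (13)(-1) = -107
V_3→V_4: (13)(-15) − (-25)(-20) = -695
V_4→V_5: (-25)(-14) − (-25)(-15) = -25
V_5→V_6: (-25)(0) − (-14)(-14) = -196
V_6→V_7: (-14)(11) − (-6)(0) = -154
V_7→V_8: (-6)(21) − (0)(11) = -126
V_8→V_1: (0)(23) − (15)(21) = -315
Σ = -1771
Area = |Σ|/2 = 885.5.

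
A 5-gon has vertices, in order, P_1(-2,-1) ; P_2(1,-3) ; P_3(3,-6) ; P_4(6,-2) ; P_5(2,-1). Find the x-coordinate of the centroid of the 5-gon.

259/102

Apply the surveyor's formula. First the cross-terms c_i = x_i·y_{i+1} − x_{i+1}·y_i:
  7, 3, 30, -2, -4  ⇒  2A = 34, A = 17.
Then Σ (x_i + x_{i+1})·c_i = 259, so x̄ = 259 / (6·17) = 259/102.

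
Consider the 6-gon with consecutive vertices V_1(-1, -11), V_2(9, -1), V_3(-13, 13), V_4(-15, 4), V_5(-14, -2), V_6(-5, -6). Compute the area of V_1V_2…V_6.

Σ = (100) + (104) + (143) + (86) + (74) + (49) = 556
Area = |Σ|/2 = 278.

278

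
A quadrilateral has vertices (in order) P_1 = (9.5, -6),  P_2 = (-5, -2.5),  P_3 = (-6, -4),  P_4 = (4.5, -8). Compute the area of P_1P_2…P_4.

Apply the surveyor's formula: 2A = Σ (x_i·y_{i+1} − x_{i+1}·y_i), indices taken mod 4.
Σ = (-53.75) + (5) + (66) + (49) = 66.25
Area = |Σ|/2 = 33.125.

33.125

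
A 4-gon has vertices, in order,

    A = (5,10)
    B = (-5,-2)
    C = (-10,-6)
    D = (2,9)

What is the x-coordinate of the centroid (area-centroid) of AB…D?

Apply the surveyor's formula. First the cross-terms c_i = x_i·y_{i+1} − x_{i+1}·y_i:
  40, 10, -78, -25  ⇒  2A = -53, A = -26.5.
Then Σ (x_i + x_{i+1})·c_i = 299, so x̄ = 299 / (6·(-26.5)) = -299/159.

-299/159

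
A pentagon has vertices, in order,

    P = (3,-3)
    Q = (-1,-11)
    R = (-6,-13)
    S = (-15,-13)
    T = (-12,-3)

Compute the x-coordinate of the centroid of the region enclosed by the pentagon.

Apply the surveyor's formula. First the cross-terms c_i = x_i·y_{i+1} − x_{i+1}·y_i:
  -36, -53, -117, -111, 45  ⇒  2A = -272, A = -136.
Then Σ (x_i + x_{i+1})·c_i = 5348, so x̄ = 5348 / (6·(-136)) = -1337/204.

-1337/204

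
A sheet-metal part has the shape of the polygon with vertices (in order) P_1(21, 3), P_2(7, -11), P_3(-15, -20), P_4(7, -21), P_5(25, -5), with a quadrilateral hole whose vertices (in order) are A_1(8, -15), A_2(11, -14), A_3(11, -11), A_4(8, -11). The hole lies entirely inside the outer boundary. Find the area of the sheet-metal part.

273.5

Outer boundary:
Apply the shoelace formula: 2A = Σ (x_i·y_{i+1} − x_{i+1}·y_i), indices taken mod 5.
Σ = (-252) + (-305) + (455) + (490) + (180) = 568
Area = |Σ|/2 = 284.
Hole:
Apply the shoelace formula: 2A = Σ (x_i·y_{i+1} − x_{i+1}·y_i), indices taken mod 4.
Cross-terms: 53, 33, -33, -32  ⇒  Σ = 21
Area = |Σ|/2 = 10.5.
Net area = 284 − 10.5 = 273.5.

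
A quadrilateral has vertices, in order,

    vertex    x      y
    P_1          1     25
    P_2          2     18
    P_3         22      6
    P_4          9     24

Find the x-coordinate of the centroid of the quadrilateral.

Apply the surveyor's formula. First the cross-terms c_i = x_i·y_{i+1} − x_{i+1}·y_i:
  -32, -384, 474, 201  ⇒  2A = 259, A = 129.5.
Then Σ (x_i + x_{i+1})·c_i = 7392, so x̄ = 7392 / (6·129.5) = 352/37.

352/37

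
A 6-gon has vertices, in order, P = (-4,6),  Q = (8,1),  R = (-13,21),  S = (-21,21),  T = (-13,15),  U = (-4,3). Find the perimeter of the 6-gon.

78

|PQ| = √((12)² + (-5)²) = √169 = 13
|QR| = √((-21)² + (20)²) = √841 = 29
|RS| = √((-8)² + (0)²) = √64 = 8
|ST| = √((8)² + (-6)²) = √100 = 10
|TU| = √((9)² + (-12)²) = √225 = 15
|UP| = √((0)² + (3)²) = √9 = 3
Perimeter = 13 + 29 + 8 + 10 + 15 + 3 = 78.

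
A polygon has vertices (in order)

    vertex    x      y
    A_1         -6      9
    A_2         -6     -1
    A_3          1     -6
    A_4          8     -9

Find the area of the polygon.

A_1→A_2: (-6)(-1) − (-6)(9) = 60
A_2→A_3: (-6)(-6) − (1)(-1) = 37
A_3→A_4: (1)(-9) − (8)(-6) = 39
A_4→A_1: (8)(9) − (-6)(-9) = 18
Σ = 154
Area = |Σ|/2 = 77.

77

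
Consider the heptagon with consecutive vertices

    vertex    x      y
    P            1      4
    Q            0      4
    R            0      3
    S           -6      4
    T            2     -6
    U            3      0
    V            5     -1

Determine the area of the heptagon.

Apply the shoelace formula: 2A = Σ (x_i·y_{i+1} − x_{i+1}·y_i), indices taken mod 7.
Σ = (4) + (0) + (18) + (28) + (18) + (-3) + (21) = 86
Area = |Σ|/2 = 43.

43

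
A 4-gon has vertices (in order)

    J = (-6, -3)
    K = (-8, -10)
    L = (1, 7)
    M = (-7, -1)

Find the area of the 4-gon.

26.5

Σ = (36) + (-46) + (48) + (15) = 53
Area = |Σ|/2 = 26.5.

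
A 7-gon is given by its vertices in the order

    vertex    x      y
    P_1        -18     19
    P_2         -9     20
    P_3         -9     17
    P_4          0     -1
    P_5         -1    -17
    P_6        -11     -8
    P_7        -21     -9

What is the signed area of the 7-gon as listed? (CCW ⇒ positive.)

-481.5

Apply the shoelace formula: 2A = Σ (x_i·y_{i+1} − x_{i+1}·y_i), indices taken mod 7.
P_1→P_2: (-18)(20) − (-9)(19) = -189
P_2→P_3: (-9)(17) − (-9)(20) = 27
P_3→P_4: (-9)(-1) − (0)(17) = 9
P_4→P_5: (0)(-17) − (-1)(-1) = -1
P_5→P_6: (-1)(-8) − (-11)(-17) = -179
P_6→P_7: (-11)(-9) − (-21)(-8) = -69
P_7→P_1: (-21)(19) − (-18)(-9) = -561
Σ = -963
Signed area = Σ/2 = -481.5 (negative ⇒ clockwise traversal).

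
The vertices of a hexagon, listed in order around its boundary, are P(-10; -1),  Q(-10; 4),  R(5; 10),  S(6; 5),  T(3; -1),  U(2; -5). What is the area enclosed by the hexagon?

145.5

Apply the surveyor's formula: 2A = Σ (x_i·y_{i+1} − x_{i+1}·y_i), indices taken mod 6.
P→Q: (-10)(4) − (-10)(-1) = -50
Q→R: (-10)(10) − (5)(4) = -120
R→S: (5)(5) − (6)(10) = -35
S→T: (6)(-1) − (3)(5) = -21
T→U: (3)(-5) − (2)(-1) = -13
U→P: (2)(-1) − (-10)(-5) = -52
Σ = -291
Area = |Σ|/2 = 145.5.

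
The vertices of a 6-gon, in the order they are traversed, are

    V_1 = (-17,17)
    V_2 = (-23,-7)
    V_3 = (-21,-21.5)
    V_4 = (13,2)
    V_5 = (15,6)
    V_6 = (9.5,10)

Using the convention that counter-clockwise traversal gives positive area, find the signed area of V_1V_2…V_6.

Apply Gauss's area formula: 2A = Σ (x_i·y_{i+1} − x_{i+1}·y_i), indices taken mod 6.
V_1→V_2: (-17)(-7) − (-23)(17) = 510
V_2→V_3: (-23)(-21.5) − (-21)(-7) = 347.5
V_3→V_4: (-21)(2) − (13)(-21.5) = 237.5
V_4→V_5: (13)(6) − (15)(2) = 48
V_5→V_6: (15)(10) − (9.5)(6) = 93
V_6→V_1: (9.5)(17) − (-17)(10) = 331.5
Σ = 1567.5
Signed area = Σ/2 = 783.75 (positive ⇒ counter-clockwise traversal).

783.75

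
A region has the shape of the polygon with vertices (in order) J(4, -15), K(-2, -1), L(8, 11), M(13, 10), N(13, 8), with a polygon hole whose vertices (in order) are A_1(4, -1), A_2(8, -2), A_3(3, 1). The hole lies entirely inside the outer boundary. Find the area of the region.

Outer boundary:
Apply the surveyor's formula: 2A = Σ (x_i·y_{i+1} − x_{i+1}·y_i), indices taken mod 5.
J→K: (4)(-1) − (-2)(-15) = -34
K→L: (-2)(11) − (8)(-1) = -14
L→M: (8)(10) − (13)(11) = -63
M→N: (13)(8) − (13)(10) = -26
N→J: (13)(-15) − (4)(8) = -227
Σ = -364
Area = |Σ|/2 = 182.
Hole:
Apply the shoelace (surveyor's) formula: 2A = Σ (x_i·y_{i+1} − x_{i+1}·y_i), indices taken mod 3.
Σ = (0) + (14) + (-7) = 7
Area = |Σ|/2 = 3.5.
Net area = 182 − 3.5 = 178.5.

178.5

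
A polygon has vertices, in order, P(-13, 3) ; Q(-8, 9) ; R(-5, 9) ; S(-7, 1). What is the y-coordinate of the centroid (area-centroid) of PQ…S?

Apply the shoelace formula. First the cross-terms c_i = x_i·y_{i+1} − x_{i+1}·y_i:
  -93, -27, 58, -8  ⇒  2A = -70, A = -35.
Then Σ (y_i + y_{i+1})·c_i = -1054, so ȳ = -1054 / (6·(-35)) = 527/105.

527/105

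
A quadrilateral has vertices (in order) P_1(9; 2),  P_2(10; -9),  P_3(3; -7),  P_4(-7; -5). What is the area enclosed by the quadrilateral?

88.5

P_1→P_2: (9)(-9) − (10)(2) = -101
P_2→P_3: (10)(-7) − (3)(-9) = -43
P_3→P_4: (3)(-5) − (-7)(-7) = -64
P_4→P_1: (-7)(2) − (9)(-5) = 31
Σ = -177
Area = |Σ|/2 = 88.5.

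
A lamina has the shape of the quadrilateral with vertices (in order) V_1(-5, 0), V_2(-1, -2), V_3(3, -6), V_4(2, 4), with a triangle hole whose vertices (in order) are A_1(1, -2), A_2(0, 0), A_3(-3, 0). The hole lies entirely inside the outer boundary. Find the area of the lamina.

30

Outer boundary:
Apply Gauss's area formula: 2A = Σ (x_i·y_{i+1} − x_{i+1}·y_i), indices taken mod 4.
V_1→V_2: (-5)(-2) − (-1)(0) = 10
V_2→V_3: (-1)(-6) − (3)(-2) = 12
V_3→V_4: (3)(4) − (2)(-6) = 24
V_4→V_1: (2)(0) − (-5)(4) = 20
Σ = 66
Area = |Σ|/2 = 33.
Hole:
Apply the shoelace (surveyor's) formula: 2A = Σ (x_i·y_{i+1} − x_{i+1}·y_i), indices taken mod 3.
A_1→A_2: (1)(0) − (0)(-2) = 0
A_2→A_3: (0)(0) − (-3)(0) = 0
A_3→A_1: (-3)(-2) − (1)(0) = 6
Σ = 6
Area = |Σ|/2 = 3.
Net area = 33 − 3 = 30.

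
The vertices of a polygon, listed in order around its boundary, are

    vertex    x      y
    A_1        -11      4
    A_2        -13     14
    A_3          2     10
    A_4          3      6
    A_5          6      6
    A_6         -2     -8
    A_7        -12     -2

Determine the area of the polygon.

247

Apply Gauss's area formula: 2A = Σ (x_i·y_{i+1} − x_{i+1}·y_i), indices taken mod 7.
A_1→A_2: (-11)(14) − (-13)(4) = -102
A_2→A_3: (-13)(10) − (2)(14) = -158
A_3→A_4: (2)(6) − (3)(10) = -18
A_4→A_5: (3)(6) − (6)(6) = -18
A_5→A_6: (6)(-8) − (-2)(6) = -36
A_6→A_7: (-2)(-2) − (-12)(-8) = -92
A_7→A_1: (-12)(4) − (-11)(-2) = -70
Σ = -494
Area = |Σ|/2 = 247.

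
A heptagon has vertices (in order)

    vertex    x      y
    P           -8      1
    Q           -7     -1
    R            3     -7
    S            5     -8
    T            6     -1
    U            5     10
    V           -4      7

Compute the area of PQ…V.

156.5

Apply the shoelace formula: 2A = Σ (x_i·y_{i+1} − x_{i+1}·y_i), indices taken mod 7.
Σ = (15) + (52) + (11) + (43) + (65) + (75) + (52) = 313
Area = |Σ|/2 = 156.5.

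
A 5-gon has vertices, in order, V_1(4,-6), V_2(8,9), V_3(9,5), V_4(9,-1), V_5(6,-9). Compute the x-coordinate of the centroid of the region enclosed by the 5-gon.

Apply the shoelace formula. First the cross-terms c_i = x_i·y_{i+1} − x_{i+1}·y_i:
  84, -41, -54, -75, 0  ⇒  2A = -86, A = -43.
Then Σ (x_i + x_{i+1})·c_i = -1786, so x̄ = -1786 / (6·(-43)) = 893/129.

893/129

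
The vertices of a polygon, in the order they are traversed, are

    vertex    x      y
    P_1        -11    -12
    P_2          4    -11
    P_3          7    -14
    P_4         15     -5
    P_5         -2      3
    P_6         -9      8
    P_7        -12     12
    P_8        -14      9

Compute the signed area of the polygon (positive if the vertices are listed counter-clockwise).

Apply the surveyor's formula: 2A = Σ (x_i·y_{i+1} − x_{i+1}·y_i), indices taken mod 8.
Σ = (169) + (21) + (175) + (35) + (11) + (-12) + (60) + (267) = 726
Signed area = Σ/2 = 363 (positive ⇒ counter-clockwise traversal).

363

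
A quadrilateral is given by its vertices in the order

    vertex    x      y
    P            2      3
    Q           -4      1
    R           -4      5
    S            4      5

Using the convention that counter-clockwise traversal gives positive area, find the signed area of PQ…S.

-20

Σ = (14) + (-16) + (-40) + (2) = -40
Signed area = Σ/2 = -20 (negative ⇒ clockwise traversal).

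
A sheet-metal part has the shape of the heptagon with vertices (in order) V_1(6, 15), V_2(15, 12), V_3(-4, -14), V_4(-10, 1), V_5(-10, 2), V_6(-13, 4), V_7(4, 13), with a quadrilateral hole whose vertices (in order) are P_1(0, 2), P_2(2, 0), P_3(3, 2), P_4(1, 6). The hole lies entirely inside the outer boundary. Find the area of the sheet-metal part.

Outer boundary:
Σ = (-153) + (-162) + (-144) + (-10) + (-14) + (-185) + (-18) = -686
Area = |Σ|/2 = 343.
Hole:
Apply Gauss's area formula: 2A = Σ (x_i·y_{i+1} − x_{i+1}·y_i), indices taken mod 4.
Σ = (-4) + (4) + (16) + (2) = 18
Area = |Σ|/2 = 9.
Net area = 343 − 9 = 334.

334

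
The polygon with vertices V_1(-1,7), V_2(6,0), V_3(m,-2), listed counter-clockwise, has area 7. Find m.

10

The doubled signed area Σ (x_i y_{i+1} − x_{i+1} y_i) is linear in m.
With m=0 it equals -56; the coefficient of m is 7 (from the two edges through V_3).
So 7·m + -56 = 2·7 = 14 ⇒ m = 10.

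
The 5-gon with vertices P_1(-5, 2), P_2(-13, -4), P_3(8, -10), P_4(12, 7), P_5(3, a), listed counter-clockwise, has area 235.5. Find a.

6

The doubled signed area Σ (x_i y_{i+1} − x_{i+1} y_i) is linear in a.
With a=0 it equals 369; the coefficient of a is 17 (from the two edges through P_5).
So 17·a + 369 = 2·235.5 = 471 ⇒ a = 6.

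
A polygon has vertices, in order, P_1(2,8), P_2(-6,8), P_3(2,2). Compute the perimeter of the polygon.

|P_1P_2| = √((-8)² + (0)²) = √64 = 8
|P_2P_3| = √((8)² + (-6)²) = √100 = 10
|P_3P_1| = √((0)² + (6)²) = √36 = 6
Perimeter = 8 + 10 + 6 = 24.

24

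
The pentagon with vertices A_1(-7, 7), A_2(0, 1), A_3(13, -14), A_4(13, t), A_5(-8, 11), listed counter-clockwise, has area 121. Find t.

Write out the shoelace sum; only the two edges meeting at A_4 involve t:
2·Area = [(13·t − 13·(-14)) + (13·11 − (-8)·t)] + 1
       = 21·t + 326 = 242
⇒ t = -4.

-4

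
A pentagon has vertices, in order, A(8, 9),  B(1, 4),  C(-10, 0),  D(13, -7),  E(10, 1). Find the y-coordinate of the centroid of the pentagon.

Apply Gauss's area formula. First the cross-terms c_i = x_i·y_{i+1} − x_{i+1}·y_i:
  23, 40, 70, 83, 82  ⇒  2A = 298, A = 149.
Then Σ (y_i + y_{i+1})·c_i = 291, so ȳ = 291 / (6·149) = 97/298.

97/298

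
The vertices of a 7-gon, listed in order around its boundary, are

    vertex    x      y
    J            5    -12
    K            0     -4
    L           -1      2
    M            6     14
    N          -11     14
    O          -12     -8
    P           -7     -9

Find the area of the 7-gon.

312.5

Apply Gauss's area formula: 2A = Σ (x_i·y_{i+1} − x_{i+1}·y_i), indices taken mod 7.
J→K: (5)(-4) − (0)(-12) = -20
K→L: (0)(2) − (-1)(-4) = -4
L→M: (-1)(14) − (6)(2) = -26
M→N: (6)(14) − (-11)(14) = 238
N→O: (-11)(-8) − (-12)(14) = 256
O→P: (-12)(-9) − (-7)(-8) = 52
P→J: (-7)(-12) − (5)(-9) = 129
Σ = 625
Area = |Σ|/2 = 312.5.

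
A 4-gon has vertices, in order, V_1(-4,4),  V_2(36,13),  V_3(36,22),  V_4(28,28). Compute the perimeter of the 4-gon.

|V_1V_2| = √((40)² + (9)²) = √1681 = 41
|V_2V_3| = √((0)² + (9)²) = √81 = 9
|V_3V_4| = √((-8)² + (6)²) = √100 = 10
|V_4V_1| = √((-32)² + (-24)²) = √1600 = 40
Perimeter = 41 + 9 + 10 + 40 = 100.

100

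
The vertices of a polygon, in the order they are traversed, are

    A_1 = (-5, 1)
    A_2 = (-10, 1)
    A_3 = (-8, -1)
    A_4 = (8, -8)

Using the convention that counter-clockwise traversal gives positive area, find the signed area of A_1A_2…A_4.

31.5

Apply Gauss's area formula: 2A = Σ (x_i·y_{i+1} − x_{i+1}·y_i), indices taken mod 4.
Cross-terms: 5, 18, 72, -32  ⇒  Σ = 63
Signed area = Σ/2 = 31.5 (positive ⇒ counter-clockwise traversal).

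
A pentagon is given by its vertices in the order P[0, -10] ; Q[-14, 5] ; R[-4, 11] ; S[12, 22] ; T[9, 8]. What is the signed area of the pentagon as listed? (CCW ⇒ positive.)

Apply the surveyor's formula: 2A = Σ (x_i·y_{i+1} − x_{i+1}·y_i), indices taken mod 5.
Σ = (-140) + (-134) + (-220) + (-102) + (-90) = -686
Signed area = Σ/2 = -343 (negative ⇒ clockwise traversal).

-343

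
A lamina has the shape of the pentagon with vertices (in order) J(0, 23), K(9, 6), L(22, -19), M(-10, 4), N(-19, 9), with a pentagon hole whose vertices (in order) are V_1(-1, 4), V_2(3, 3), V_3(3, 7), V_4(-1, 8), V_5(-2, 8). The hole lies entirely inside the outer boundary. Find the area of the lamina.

Outer boundary:
Cross-terms: -207, -303, -102, -14, -437  ⇒  Σ = -1063
Area = |Σ|/2 = 531.5.
Hole:
V_1→V_2: (-1)(3) − (3)(4) = -15
V_2→V_3: (3)(7) − (3)(3) = 12
V_3→V_4: (3)(8) − (-1)(7) = 31
V_4→V_5: (-1)(8) − (-2)(8) = 8
V_5→V_1: (-2)(4) − (-1)(8) = 0
Σ = 36
Area = |Σ|/2 = 18.
Net area = 531.5 − 18 = 513.5.

513.5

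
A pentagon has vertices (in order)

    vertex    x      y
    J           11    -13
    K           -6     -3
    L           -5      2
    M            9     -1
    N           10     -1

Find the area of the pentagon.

Apply the surveyor's formula: 2A = Σ (x_i·y_{i+1} − x_{i+1}·y_i), indices taken mod 5.
Σ = (-111) + (-27) + (-13) + (1) + (-119) = -269
Area = |Σ|/2 = 134.5.

134.5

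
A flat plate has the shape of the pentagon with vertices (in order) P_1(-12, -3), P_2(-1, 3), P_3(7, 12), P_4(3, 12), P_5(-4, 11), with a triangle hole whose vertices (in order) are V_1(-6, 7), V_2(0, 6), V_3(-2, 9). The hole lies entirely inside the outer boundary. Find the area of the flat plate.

Outer boundary:
Apply Gauss's area formula: 2A = Σ (x_i·y_{i+1} − x_{i+1}·y_i), indices taken mod 5.
Σ = (-39) + (-33) + (48) + (81) + (144) = 201
Area = |Σ|/2 = 100.5.
Hole:
Apply the surveyor's formula: 2A = Σ (x_i·y_{i+1} − x_{i+1}·y_i), indices taken mod 3.
Σ = (-36) + (12) + (40) = 16
Area = |Σ|/2 = 8.
Net area = 100.5 − 8 = 92.5.

92.5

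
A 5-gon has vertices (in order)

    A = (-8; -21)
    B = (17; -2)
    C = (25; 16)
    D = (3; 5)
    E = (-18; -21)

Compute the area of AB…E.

Apply the shoelace formula: 2A = Σ (x_i·y_{i+1} − x_{i+1}·y_i), indices taken mod 5.
Σ = (373) + (322) + (77) + (27) + (210) = 1009
Area = |Σ|/2 = 504.5.

504.5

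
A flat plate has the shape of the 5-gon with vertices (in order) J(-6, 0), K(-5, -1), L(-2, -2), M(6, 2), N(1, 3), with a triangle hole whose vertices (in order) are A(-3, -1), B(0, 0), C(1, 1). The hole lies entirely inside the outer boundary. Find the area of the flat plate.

Outer boundary:
Σ = (6) + (8) + (8) + (16) + (18) = 56
Area = |Σ|/2 = 28.
Hole:
Apply Gauss's area formula: 2A = Σ (x_i·y_{i+1} − x_{i+1}·y_i), indices taken mod 3.
A→B: (-3)(0) − (0)(-1) = 0
B→C: (0)(1) − (1)(0) = 0
C→A: (1)(-1) − (-3)(1) = 2
Σ = 2
Area = |Σ|/2 = 1.
Net area = 28 − 1 = 27.

27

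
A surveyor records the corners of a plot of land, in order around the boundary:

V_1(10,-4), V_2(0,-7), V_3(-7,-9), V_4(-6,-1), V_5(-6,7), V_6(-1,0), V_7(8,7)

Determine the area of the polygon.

V_1→V_2: (10)(-7) − (0)(-4) = -70
V_2→V_3: (0)(-9) − (-7)(-7) = -49
V_3→V_4: (-7)(-1) − (-6)(-9) = -47
V_4→V_5: (-6)(7) − (-6)(-1) = -48
V_5→V_6: (-6)(0) − (-1)(7) = 7
V_6→V_7: (-1)(7) − (8)(0) = -7
V_7→V_1: (8)(-4) − (10)(7) = -102
Σ = -316
Area = |Σ|/2 = 158.

158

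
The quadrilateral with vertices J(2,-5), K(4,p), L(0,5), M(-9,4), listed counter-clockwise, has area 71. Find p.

10

The doubled signed area Σ (x_i y_{i+1} − x_{i+1} y_i) is linear in p.
With p=0 it equals 122; the coefficient of p is 2 (from the two edges through K).
So 2·p + 122 = 2·71 = 142 ⇒ p = 10.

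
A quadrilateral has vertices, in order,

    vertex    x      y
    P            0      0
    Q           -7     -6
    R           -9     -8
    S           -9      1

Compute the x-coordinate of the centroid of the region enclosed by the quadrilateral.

Apply the shoelace (surveyor's) formula. First the cross-terms c_i = x_i·y_{i+1} − x_{i+1}·y_i:
  0, 2, -81, 0  ⇒  2A = -79, A = -39.5.
Then Σ (x_i + x_{i+1})·c_i = 1426, so x̄ = 1426 / (6·(-39.5)) = -1426/237.

-1426/237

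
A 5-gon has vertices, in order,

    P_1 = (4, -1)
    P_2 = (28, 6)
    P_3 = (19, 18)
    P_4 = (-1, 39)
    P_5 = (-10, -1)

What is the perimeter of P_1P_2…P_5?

|P_1P_2| = √((24)² + (7)²) = √625 = 25
|P_2P_3| = √((-9)² + (12)²) = √225 = 15
|P_3P_4| = √((-20)² + (21)²) = √841 = 29
|P_4P_5| = √((-9)² + (-40)²) = √1681 = 41
|P_5P_1| = √((14)² + (0)²) = √196 = 14
Perimeter = 25 + 15 + 29 + 41 + 14 = 124.

124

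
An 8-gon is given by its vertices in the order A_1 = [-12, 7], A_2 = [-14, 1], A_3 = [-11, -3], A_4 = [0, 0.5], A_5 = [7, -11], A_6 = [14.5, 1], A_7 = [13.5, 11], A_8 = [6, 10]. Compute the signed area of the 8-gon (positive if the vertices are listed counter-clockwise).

336.75

Apply the shoelace formula: 2A = Σ (x_i·y_{i+1} − x_{i+1}·y_i), indices taken mod 8.
Σ = (86) + (53) + (-5.5) + (-3.5) + (166.5) + (146) + (69) + (162) = 673.5
Signed area = Σ/2 = 336.75 (positive ⇒ counter-clockwise traversal).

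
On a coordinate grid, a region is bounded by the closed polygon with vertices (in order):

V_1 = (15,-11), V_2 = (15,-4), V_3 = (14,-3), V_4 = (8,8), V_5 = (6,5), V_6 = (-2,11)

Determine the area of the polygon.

Apply the surveyor's formula: 2A = Σ (x_i·y_{i+1} − x_{i+1}·y_i), indices taken mod 6.
V_1→V_2: (15)(-4) − (15)(-11) = 105
V_2→V_3: (15)(-3) − (14)(-4) = 11
V_3→V_4: (14)(8) − (8)(-3) = 136
V_4→V_5: (8)(5) − (6)(8) = -8
V_5→V_6: (6)(11) − (-2)(5) = 76
V_6→V_1: (-2)(-11) − (15)(11) = -143
Σ = 177
Area = |Σ|/2 = 88.5.

88.5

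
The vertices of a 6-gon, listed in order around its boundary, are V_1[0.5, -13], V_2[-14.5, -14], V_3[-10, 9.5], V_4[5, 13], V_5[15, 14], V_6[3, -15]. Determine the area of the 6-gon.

Cross-terms: -195.5, -277.75, -177.5, -125, -267, -31.5  ⇒  Σ = -1074.25
Area = |Σ|/2 = 537.125.

537.125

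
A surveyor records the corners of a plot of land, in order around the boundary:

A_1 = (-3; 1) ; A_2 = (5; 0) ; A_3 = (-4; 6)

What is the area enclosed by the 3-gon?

Apply the surveyor's formula: 2A = Σ (x_i·y_{i+1} − x_{i+1}·y_i), indices taken mod 3.
A_1→A_2: (-3)(0) − (5)(1) = -5
A_2→A_3: (5)(6) − (-4)(0) = 30
A_3→A_1: (-4)(1) − (-3)(6) = 14
Σ = 39
Area = |Σ|/2 = 19.5.

19.5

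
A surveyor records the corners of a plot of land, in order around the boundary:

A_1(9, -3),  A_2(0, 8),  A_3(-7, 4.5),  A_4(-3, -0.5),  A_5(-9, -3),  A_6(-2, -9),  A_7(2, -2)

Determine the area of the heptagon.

129.25

Apply Gauss's area formula: 2A = Σ (x_i·y_{i+1} − x_{i+1}·y_i), indices taken mod 7.
Cross-terms: 72, 56, 17, 4.5, 75, 22, 12  ⇒  Σ = 258.5
Area = |Σ|/2 = 129.25.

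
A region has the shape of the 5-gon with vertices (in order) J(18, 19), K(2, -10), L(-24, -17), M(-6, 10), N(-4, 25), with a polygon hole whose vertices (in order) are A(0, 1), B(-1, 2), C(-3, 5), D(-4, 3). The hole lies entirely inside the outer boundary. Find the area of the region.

730.5

Outer boundary:
J→K: (18)(-10) − (2)(19) = -218
K→L: (2)(-17) − (-24)(-10) = -274
L→M: (-24)(10) − (-6)(-17) = -342
M→N: (-6)(25) − (-4)(10) = -110
N→J: (-4)(19) − (18)(25) = -526
Σ = -1470
Area = |Σ|/2 = 735.
Hole:
Σ = (1) + (1) + (11) + (-4) = 9
Area = |Σ|/2 = 4.5.
Net area = 735 − 4.5 = 730.5.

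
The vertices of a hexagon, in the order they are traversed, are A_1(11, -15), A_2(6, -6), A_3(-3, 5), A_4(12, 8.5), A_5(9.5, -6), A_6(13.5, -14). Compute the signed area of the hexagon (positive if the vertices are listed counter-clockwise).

Apply the shoelace (surveyor's) formula: 2A = Σ (x_i·y_{i+1} − x_{i+1}·y_i), indices taken mod 6.
Σ = (24) + (12) + (-85.5) + (-152.75) + (-52) + (-48.5) = -302.75
Signed area = Σ/2 = -151.375 (negative ⇒ clockwise traversal).

-151.375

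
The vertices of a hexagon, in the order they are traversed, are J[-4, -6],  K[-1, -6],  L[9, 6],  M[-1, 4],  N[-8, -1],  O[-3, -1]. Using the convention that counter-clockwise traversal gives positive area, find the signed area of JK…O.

Cross-terms: 18, 48, 42, 33, 5, 14  ⇒  Σ = 160
Signed area = Σ/2 = 80 (positive ⇒ counter-clockwise traversal).

80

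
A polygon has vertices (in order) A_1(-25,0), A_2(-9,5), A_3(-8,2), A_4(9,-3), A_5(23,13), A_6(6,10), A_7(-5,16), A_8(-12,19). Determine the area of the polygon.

479.5

Apply the shoelace formula: 2A = Σ (x_i·y_{i+1} − x_{i+1}·y_i), indices taken mod 8.
Σ = (-125) + (22) + (6) + (186) + (152) + (146) + (97) + (475) = 959
Area = |Σ|/2 = 479.5.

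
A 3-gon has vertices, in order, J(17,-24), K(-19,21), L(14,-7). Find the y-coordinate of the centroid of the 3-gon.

-10/3

Apply Gauss's area formula. First the cross-terms c_i = x_i·y_{i+1} − x_{i+1}·y_i:
  -99, -161, -217  ⇒  2A = -477, A = -238.5.
Then Σ (y_i + y_{i+1})·c_i = 4770, so ȳ = 4770 / (6·(-238.5)) = -10/3.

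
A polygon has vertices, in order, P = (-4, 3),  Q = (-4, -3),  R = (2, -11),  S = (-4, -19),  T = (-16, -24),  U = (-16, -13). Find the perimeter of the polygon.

70

|PQ| = √((0)² + (-6)²) = √36 = 6
|QR| = √((6)² + (-8)²) = √100 = 10
|RS| = √((-6)² + (-8)²) = √100 = 10
|ST| = √((-12)² + (-5)²) = √169 = 13
|TU| = √((0)² + (11)²) = √121 = 11
|UP| = √((12)² + (16)²) = √400 = 20
Perimeter = 6 + 10 + 10 + 13 + 11 + 20 = 70.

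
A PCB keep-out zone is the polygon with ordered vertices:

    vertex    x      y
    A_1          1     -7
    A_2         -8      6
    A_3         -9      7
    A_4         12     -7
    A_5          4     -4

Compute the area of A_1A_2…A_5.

58.5

Σ = (-50) + (-2) + (-21) + (-20) + (-24) = -117
Area = |Σ|/2 = 58.5.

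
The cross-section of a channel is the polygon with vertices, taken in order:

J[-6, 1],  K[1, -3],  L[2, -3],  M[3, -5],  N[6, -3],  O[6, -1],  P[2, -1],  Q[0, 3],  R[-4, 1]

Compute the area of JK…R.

Apply the shoelace formula: 2A = Σ (x_i·y_{i+1} − x_{i+1}·y_i), indices taken mod 9.
Σ = (17) + (3) + (-1) + (21) + (12) + (-4) + (6) + (12) + (2) = 68
Area = |Σ|/2 = 34.

34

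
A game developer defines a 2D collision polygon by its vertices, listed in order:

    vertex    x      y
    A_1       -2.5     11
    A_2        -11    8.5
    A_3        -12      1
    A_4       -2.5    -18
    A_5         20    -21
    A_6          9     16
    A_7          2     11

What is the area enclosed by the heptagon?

723.625

Apply the shoelace (surveyor's) formula: 2A = Σ (x_i·y_{i+1} − x_{i+1}·y_i), indices taken mod 7.
Σ = (99.75) + (91) + (218.5) + (412.5) + (509) + (67) + (49.5) = 1447.25
Area = |Σ|/2 = 723.625.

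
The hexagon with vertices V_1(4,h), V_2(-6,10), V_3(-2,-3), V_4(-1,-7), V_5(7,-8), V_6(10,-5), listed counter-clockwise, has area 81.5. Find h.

-3

The doubled signed area Σ (x_i y_{i+1} − x_{i+1} y_i) is linear in h.
With h=0 it equals 211; the coefficient of h is 16 (from the two edges through V_1).
So 16·h + 211 = 2·81.5 = 163 ⇒ h = -3.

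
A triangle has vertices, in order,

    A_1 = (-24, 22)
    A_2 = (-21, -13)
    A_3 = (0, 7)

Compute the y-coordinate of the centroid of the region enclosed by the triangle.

Apply the shoelace (surveyor's) formula. First the cross-terms c_i = x_i·y_{i+1} − x_{i+1}·y_i:
  774, -147, 168  ⇒  2A = 795, A = 397.5.
Then Σ (y_i + y_{i+1})·c_i = 12720, so ȳ = 12720 / (6·397.5) = 16/3.

16/3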